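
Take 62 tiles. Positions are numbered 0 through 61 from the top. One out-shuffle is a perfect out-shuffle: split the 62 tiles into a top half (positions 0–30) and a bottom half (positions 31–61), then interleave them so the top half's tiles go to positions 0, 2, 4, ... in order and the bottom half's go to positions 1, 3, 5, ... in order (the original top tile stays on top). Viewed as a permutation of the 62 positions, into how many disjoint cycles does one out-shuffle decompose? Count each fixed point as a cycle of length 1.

3

Trace each unvisited position around until it returns:
(0) (1 2 4 8 16 32 ... len 60) (61)
3 cycles in total.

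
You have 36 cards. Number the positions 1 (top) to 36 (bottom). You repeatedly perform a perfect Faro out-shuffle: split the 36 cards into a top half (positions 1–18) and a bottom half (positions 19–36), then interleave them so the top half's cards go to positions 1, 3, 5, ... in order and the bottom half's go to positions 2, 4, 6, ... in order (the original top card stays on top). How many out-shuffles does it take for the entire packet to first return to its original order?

The out-shuffle permutes the 36 positions with cycle lengths [1, 1, 3, 3, 4, 12, 12].
Every card is home exactly when every cycle has completed a whole number of laps, i.e. after lcm(1, 3, 4, 12) = 12 out-shuffles.

12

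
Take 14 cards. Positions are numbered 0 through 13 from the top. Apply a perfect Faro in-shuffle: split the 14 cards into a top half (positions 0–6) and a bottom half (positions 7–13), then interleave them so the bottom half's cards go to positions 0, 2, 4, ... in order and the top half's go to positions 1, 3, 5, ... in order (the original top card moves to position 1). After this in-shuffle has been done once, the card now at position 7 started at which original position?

3

Work backwards from position 7, undoing one in-shuffle at a time:
7 ← 3
So the card now at position 7 started at position 3.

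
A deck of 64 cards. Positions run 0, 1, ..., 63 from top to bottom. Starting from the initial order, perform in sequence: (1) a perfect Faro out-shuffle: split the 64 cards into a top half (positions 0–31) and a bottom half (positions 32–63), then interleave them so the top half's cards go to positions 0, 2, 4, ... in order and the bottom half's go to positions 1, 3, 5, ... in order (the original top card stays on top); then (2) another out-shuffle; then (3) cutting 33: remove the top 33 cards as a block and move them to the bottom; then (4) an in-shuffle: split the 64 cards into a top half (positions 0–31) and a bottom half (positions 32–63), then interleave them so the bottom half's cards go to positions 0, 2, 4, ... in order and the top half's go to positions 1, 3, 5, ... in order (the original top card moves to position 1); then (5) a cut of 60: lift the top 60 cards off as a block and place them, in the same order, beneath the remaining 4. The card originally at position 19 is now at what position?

Track the card from position 19 forward through each operation:
  after op 1 (out-shuffle): 19 → 38
  after op 2 (out-shuffle): 38 → 13
  after op 3 (cut 33): 13 → 44
  after op 4 (in-shuffle): 44 → 24
  after op 5 (cut 60): 24 → 28

28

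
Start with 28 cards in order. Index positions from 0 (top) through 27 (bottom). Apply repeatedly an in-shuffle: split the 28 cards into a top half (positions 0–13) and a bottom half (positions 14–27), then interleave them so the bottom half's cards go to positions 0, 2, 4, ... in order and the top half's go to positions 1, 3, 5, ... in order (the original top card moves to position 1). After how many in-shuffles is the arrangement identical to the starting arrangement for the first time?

The in-shuffle permutes the 28 positions with cycle lengths [28].
Every card is home exactly when every cycle has completed a whole number of laps, i.e. after lcm(28) = 28 in-shuffles.

28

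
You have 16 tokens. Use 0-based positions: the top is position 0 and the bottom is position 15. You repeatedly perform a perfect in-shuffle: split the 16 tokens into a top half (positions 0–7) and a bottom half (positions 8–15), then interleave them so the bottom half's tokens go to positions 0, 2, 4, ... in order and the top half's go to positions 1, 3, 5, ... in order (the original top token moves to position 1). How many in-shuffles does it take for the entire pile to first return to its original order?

The in-shuffle permutes the 16 positions with cycle lengths [8, 8].
Every token is home exactly when every cycle has completed a whole number of laps, i.e. after lcm(8) = 8 in-shuffles.

8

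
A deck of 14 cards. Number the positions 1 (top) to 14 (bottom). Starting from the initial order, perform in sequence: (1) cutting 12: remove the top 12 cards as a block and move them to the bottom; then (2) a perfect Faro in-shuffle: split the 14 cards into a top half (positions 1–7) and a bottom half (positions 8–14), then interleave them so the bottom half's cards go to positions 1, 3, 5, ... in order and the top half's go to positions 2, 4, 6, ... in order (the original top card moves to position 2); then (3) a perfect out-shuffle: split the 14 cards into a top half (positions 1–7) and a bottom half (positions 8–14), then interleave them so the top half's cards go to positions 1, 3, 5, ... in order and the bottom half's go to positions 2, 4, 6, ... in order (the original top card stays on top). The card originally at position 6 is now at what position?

1

Track the card from position 6 forward through each operation:
  after op 1 (cut 12): 6 → 8
  after op 2 (in-shuffle): 8 → 1
  after op 3 (out-shuffle): 1 → 1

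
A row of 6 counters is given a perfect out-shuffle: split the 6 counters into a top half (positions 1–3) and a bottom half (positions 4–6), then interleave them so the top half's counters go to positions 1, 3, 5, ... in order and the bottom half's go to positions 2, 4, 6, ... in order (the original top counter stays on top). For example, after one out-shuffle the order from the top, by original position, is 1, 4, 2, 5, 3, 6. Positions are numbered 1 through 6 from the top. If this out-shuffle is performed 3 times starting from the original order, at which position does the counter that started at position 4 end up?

5

Track the counter's position through each out-shuffle:
4 → 2 → 3 → 5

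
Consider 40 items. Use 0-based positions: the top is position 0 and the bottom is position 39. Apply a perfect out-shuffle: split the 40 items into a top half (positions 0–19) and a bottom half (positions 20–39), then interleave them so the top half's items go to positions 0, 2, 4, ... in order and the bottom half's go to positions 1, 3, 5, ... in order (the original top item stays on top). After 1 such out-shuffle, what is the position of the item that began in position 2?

4

Track the item's position through each out-shuffle:
2 → 4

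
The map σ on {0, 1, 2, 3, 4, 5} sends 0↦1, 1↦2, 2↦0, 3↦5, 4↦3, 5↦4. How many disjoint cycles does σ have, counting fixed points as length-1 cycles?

Cycle decomposition: (0 1 2) (3 5 4).
2 cycles.

2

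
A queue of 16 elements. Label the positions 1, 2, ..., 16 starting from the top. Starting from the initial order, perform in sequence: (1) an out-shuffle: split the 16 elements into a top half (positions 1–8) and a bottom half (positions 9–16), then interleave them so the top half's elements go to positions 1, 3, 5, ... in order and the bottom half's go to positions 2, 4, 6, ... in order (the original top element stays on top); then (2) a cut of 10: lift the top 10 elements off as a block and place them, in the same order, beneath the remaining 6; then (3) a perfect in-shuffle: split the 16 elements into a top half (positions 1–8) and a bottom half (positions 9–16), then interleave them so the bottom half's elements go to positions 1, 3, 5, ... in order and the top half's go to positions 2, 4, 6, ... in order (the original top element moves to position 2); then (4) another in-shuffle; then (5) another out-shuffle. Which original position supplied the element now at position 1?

Undo the operations in reverse order, starting from position 1:
  undo op 5 (out-shuffle, from top half): 1 ← 1
  undo op 4 (in-shuffle, from bottom half): 1 ← 9
  undo op 3 (in-shuffle, from bottom half): 9 ← 13
  undo op 2 (cut 10): 13 ← 7
  undo op 1 (out-shuffle, from top half): 7 ← 4
So the element at position 1 came from original position 4.

4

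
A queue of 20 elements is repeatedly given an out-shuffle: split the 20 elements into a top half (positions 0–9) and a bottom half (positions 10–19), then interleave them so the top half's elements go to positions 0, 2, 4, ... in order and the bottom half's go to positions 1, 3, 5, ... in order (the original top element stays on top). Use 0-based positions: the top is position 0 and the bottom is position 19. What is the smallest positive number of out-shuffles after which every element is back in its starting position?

18

The out-shuffle permutes the 20 positions with cycle lengths [1, 1, 18].
Every element is home exactly when every cycle has completed a whole number of laps, i.e. after lcm(1, 18) = 18 out-shuffles.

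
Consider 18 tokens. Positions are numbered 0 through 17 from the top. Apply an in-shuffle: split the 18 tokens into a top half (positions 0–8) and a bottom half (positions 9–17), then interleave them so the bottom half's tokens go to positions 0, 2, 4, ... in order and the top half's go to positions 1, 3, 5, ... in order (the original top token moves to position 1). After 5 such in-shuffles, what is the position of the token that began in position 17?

Track the token's position through each in-shuffle:
17 → 16 → 14 → 10 → 2 → 5

5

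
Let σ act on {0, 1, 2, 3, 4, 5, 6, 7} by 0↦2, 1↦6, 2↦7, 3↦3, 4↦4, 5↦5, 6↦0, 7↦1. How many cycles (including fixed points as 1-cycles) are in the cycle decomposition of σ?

4

Cycle decomposition: (0 2 7 1 6) (3) (4) (5).
4 cycles.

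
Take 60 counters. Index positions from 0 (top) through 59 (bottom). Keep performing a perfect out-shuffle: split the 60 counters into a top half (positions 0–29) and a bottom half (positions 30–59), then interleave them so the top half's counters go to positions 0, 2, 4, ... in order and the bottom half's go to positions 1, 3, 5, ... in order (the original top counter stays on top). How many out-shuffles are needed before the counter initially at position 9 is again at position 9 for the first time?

58

Follow position 9 under repeated out-shuffles:
9 → 18 → 36 → 13 → 26 → 52 → 45 → 31 → ... → 9 (length 58)
It first returns after 58 out-shuffles.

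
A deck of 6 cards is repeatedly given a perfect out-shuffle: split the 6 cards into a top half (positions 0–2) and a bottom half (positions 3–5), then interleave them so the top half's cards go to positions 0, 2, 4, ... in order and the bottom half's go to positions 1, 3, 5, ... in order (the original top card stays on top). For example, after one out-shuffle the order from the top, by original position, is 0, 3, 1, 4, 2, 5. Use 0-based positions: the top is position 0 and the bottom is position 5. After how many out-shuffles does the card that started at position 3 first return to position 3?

Follow position 3 under repeated out-shuffles:
3 → 1 → 2 → 4 → 3
It first returns after 4 out-shuffles.

4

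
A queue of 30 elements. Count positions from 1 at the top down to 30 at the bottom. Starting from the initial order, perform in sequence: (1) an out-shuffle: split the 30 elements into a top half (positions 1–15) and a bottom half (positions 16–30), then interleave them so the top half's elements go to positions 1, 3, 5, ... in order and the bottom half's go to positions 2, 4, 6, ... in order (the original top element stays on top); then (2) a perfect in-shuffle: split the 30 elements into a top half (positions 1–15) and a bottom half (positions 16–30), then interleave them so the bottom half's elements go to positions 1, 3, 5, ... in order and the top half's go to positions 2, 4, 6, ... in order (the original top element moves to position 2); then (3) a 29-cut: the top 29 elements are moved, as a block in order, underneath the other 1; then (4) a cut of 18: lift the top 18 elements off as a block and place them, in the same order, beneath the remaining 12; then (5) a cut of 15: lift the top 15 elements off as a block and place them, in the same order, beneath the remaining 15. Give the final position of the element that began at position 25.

7

Track the element from position 25 forward through each operation:
  after op 1 (out-shuffle): 25 → 20
  after op 2 (in-shuffle): 20 → 9
  after op 3 (cut 29): 9 → 10
  after op 4 (cut 18): 10 → 22
  after op 5 (cut 15): 22 → 7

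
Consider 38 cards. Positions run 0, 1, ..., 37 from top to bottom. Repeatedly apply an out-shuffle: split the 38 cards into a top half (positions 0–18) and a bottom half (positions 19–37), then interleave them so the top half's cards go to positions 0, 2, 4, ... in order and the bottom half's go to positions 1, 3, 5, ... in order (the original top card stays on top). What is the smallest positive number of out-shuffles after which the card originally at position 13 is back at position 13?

Follow position 13 under repeated out-shuffles:
13 → 26 → 15 → 30 → 23 → 9 → 18 → 36 → ... → 13 (length 36)
It first returns after 36 out-shuffles.

36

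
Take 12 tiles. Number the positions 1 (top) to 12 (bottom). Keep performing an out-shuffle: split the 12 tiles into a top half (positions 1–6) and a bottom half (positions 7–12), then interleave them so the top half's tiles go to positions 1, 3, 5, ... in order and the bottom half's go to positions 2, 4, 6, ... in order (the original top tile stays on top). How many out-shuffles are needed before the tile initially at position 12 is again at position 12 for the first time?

Position 12 is fixed by the out-shuffle; it is already back after 1 application.

1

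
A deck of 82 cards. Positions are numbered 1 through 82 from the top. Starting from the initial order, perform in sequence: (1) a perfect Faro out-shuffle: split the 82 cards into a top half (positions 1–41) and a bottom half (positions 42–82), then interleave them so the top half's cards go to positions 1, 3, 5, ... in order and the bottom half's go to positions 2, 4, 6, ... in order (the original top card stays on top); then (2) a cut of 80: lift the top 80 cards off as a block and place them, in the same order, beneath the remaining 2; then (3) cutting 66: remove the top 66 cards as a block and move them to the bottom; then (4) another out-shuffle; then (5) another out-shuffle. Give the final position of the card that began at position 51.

68

Track the card from position 51 forward through each operation:
  after op 1 (out-shuffle): 51 → 20
  after op 2 (cut 80): 20 → 22
  after op 3 (cut 66): 22 → 38
  after op 4 (out-shuffle): 38 → 75
  after op 5 (out-shuffle): 75 → 68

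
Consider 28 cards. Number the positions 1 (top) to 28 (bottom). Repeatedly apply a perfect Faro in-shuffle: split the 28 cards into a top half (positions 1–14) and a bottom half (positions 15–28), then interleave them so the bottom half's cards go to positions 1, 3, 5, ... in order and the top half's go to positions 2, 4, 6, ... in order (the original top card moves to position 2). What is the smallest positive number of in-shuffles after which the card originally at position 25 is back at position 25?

28

Follow position 25 under repeated in-shuffles:
25 → 21 → 13 → 26 → 23 → 17 → 5 → 10 → ... → 25 (length 28)
It first returns after 28 in-shuffles.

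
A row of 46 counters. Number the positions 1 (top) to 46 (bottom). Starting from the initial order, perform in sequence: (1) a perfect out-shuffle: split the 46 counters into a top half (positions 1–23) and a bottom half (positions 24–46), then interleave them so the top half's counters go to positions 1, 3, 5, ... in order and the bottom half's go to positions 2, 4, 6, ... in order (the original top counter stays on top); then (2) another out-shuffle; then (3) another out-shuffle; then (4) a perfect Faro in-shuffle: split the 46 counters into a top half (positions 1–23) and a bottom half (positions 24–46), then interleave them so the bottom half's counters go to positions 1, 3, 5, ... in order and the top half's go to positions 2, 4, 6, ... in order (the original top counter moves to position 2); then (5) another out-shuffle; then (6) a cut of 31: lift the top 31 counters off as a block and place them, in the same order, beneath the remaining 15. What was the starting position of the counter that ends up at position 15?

Undo the operations in reverse order, starting from position 15:
  undo op 6 (cut 31): 15 ← 46
  undo op 5 (out-shuffle, from bottom half): 46 ← 46
  undo op 4 (in-shuffle, from top half): 46 ← 23
  undo op 3 (out-shuffle, from top half): 23 ← 12
  undo op 2 (out-shuffle, from bottom half): 12 ← 29
  undo op 1 (out-shuffle, from top half): 29 ← 15
So the counter at position 15 came from original position 15.

15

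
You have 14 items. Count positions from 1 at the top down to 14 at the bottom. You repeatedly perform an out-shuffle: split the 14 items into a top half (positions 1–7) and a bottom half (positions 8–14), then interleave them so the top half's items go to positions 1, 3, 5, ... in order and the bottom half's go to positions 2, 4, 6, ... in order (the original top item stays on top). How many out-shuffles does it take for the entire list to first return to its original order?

12

The out-shuffle permutes the 14 positions with cycle lengths [1, 1, 12].
Every item is home exactly when every cycle has completed a whole number of laps, i.e. after lcm(1, 12) = 12 out-shuffles.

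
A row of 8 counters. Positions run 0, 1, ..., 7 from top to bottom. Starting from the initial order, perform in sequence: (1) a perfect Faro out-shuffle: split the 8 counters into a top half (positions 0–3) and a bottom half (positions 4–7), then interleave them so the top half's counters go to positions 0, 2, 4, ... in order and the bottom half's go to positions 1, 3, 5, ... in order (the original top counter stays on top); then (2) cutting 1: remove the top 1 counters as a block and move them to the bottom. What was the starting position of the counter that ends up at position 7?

0

Undo the operations in reverse order, starting from position 7:
  undo op 2 (cut 1): 7 ← 0
  undo op 1 (out-shuffle, from top half): 0 ← 0
So the counter at position 7 came from original position 0.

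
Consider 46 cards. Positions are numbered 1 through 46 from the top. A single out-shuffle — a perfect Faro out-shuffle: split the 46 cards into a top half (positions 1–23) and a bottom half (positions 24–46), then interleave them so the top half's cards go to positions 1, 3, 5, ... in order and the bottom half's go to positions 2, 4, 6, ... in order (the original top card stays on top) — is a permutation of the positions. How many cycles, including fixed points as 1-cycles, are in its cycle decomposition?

Trace each unvisited position around until it returns:
(1) (2 3 5 9 17 33 ... len 12) (4 7 13 25) (6 11 21 41 36 26) (8 15 29 12 23 45 ... len 12) (10 19 37 28) (16 31) (22 43 40 34) ... plus 1 more
9 cycles in total.

9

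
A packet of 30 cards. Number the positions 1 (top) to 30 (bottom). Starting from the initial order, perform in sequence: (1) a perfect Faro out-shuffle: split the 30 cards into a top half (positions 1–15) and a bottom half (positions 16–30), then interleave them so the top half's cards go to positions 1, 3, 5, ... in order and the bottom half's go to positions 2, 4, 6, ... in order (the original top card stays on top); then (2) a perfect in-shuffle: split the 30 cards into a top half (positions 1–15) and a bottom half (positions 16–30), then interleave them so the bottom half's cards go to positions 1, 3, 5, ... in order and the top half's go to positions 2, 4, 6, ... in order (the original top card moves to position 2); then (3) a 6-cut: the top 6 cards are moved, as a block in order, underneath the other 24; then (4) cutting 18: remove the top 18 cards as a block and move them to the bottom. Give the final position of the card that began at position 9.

Track the card from position 9 forward through each operation:
  after op 1 (out-shuffle): 9 → 17
  after op 2 (in-shuffle): 17 → 3
  after op 3 (cut 6): 3 → 27
  after op 4 (cut 18): 27 → 9

9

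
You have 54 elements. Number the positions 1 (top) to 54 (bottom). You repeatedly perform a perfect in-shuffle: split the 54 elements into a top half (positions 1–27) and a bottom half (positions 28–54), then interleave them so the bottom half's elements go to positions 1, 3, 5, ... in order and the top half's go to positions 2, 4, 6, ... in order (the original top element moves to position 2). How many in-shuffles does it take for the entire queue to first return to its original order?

The in-shuffle permutes the 54 positions with cycle lengths [4, 10, 20, 20].
Every element is home exactly when every cycle has completed a whole number of laps, i.e. after lcm(4, 10, 20) = 20 in-shuffles.

20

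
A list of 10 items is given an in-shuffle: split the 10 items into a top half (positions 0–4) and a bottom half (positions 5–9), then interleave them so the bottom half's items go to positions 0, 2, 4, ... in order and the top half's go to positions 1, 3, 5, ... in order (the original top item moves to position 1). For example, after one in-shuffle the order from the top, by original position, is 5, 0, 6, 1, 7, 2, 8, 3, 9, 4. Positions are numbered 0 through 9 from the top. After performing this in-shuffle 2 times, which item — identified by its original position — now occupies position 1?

Work backwards from position 1, undoing one in-shuffle at a time:
1 ← 0 ← 5
So the item now at position 1 started at position 5.

5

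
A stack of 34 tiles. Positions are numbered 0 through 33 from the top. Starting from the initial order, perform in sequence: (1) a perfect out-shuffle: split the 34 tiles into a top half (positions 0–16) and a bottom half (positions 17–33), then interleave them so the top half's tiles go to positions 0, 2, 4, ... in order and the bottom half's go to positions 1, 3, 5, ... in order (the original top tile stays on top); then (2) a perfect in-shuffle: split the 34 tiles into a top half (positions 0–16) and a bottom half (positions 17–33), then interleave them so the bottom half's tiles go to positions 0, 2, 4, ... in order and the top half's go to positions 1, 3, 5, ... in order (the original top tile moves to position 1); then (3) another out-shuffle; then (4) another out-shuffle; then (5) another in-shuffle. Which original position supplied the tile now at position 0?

Undo the operations in reverse order, starting from position 0:
  undo op 5 (in-shuffle, from bottom half): 0 ← 17
  undo op 4 (out-shuffle, from bottom half): 17 ← 25
  undo op 3 (out-shuffle, from bottom half): 25 ← 29
  undo op 2 (in-shuffle, from top half): 29 ← 14
  undo op 1 (out-shuffle, from top half): 14 ← 7
So the tile at position 0 came from original position 7.

7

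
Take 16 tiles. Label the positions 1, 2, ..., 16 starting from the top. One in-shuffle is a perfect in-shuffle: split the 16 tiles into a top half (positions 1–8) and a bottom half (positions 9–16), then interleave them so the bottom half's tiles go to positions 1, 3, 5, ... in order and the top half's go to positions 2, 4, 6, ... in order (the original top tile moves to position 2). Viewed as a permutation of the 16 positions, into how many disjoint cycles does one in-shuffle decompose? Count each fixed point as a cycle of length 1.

2

Trace each unvisited position around until it returns:
(1 2 4 8 16 15 13 9) (3 6 12 7 14 11 5 10)
2 cycles in total.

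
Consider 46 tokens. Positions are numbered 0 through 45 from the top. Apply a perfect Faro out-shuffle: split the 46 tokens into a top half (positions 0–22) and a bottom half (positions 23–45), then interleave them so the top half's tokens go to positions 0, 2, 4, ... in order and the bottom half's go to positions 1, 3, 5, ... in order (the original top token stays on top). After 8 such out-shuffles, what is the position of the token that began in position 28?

13

Track the token's position through each out-shuffle:
28 → 11 → 22 → 44 → 43 → 41 → 37 → 29 → 13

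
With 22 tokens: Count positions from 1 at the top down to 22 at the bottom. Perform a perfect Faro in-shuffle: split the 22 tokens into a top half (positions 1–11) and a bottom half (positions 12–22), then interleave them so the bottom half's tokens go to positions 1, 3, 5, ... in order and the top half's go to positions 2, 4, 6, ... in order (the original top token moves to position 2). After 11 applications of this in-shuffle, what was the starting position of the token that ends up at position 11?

Work backwards from position 11, undoing one in-shuffle at a time:
11 ← 17 ← 20 ← 10 ← 5 ← 14 ← 7 ← 15 ← 19 ← 21 ← 22 ← 11
So the token now at position 11 started at position 11.

11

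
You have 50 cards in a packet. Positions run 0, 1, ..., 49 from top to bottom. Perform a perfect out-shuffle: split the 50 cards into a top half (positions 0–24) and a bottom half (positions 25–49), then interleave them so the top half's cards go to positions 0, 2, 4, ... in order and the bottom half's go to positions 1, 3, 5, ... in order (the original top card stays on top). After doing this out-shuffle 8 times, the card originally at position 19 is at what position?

Track the card's position through each out-shuffle:
19 → 38 → 27 → 5 → 10 → 20 → 40 → 31 → 13

13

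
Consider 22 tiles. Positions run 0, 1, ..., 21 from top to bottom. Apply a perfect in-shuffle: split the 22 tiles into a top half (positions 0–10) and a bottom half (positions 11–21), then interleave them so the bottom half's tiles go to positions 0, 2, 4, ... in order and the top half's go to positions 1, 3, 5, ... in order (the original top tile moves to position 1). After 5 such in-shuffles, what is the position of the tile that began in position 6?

16

Track the tile's position through each in-shuffle:
6 → 13 → 4 → 9 → 19 → 16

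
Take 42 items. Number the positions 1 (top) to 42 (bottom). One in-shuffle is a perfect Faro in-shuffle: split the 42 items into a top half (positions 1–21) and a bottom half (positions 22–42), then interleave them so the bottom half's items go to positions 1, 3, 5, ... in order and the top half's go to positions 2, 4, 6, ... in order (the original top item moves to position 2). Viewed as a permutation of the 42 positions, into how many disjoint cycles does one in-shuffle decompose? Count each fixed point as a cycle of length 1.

Trace each unvisited position around until it returns:
(1 2 4 8 16 32 ... len 14) (3 6 12 24 5 10 ... len 14) (7 14 28 13 26 9 ... len 14)
3 cycles in total.

3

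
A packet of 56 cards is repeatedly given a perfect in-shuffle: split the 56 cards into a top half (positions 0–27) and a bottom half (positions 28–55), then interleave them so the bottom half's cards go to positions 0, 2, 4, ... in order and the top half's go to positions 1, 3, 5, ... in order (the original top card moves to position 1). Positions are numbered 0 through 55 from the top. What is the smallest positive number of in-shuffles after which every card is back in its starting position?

The in-shuffle permutes the 56 positions with cycle lengths [2, 18, 18, 18].
Every card is home exactly when every cycle has completed a whole number of laps, i.e. after lcm(2, 18) = 18 in-shuffles.

18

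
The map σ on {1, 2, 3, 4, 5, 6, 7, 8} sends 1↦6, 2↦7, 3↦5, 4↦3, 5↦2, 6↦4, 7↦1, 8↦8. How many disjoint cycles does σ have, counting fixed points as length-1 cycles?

Cycle decomposition: (1 6 4 3 5 2 7) (8).
2 cycles.

2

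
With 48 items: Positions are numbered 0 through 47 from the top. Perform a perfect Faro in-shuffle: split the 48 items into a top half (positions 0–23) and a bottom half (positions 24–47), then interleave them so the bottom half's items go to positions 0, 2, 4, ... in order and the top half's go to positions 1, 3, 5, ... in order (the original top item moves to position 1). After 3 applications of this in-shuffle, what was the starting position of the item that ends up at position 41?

41

Work backwards from position 41, undoing one in-shuffle at a time:
41 ← 20 ← 34 ← 41
So the item now at position 41 started at position 41.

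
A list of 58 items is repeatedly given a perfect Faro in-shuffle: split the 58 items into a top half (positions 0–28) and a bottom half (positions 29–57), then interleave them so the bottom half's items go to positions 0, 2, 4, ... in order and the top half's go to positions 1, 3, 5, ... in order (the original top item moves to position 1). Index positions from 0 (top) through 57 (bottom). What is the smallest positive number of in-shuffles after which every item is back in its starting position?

The in-shuffle permutes the 58 positions with cycle lengths [58].
Every item is home exactly when every cycle has completed a whole number of laps, i.e. after lcm(58) = 58 in-shuffles.

58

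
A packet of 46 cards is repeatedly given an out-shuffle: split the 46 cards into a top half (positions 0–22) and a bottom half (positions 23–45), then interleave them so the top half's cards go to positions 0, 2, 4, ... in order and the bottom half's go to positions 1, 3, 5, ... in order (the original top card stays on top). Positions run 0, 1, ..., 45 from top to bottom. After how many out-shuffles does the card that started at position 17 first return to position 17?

Follow position 17 under repeated out-shuffles:
17 → 34 → 23 → 1 → 2 → 4 → 8 → 16 → 32 → 19 → 38 → 31 → 17
It first returns after 12 out-shuffles.

12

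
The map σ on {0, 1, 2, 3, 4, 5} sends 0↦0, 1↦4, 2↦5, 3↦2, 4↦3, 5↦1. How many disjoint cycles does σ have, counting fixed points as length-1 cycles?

2

Cycle decomposition: (0) (1 4 3 2 5).
2 cycles.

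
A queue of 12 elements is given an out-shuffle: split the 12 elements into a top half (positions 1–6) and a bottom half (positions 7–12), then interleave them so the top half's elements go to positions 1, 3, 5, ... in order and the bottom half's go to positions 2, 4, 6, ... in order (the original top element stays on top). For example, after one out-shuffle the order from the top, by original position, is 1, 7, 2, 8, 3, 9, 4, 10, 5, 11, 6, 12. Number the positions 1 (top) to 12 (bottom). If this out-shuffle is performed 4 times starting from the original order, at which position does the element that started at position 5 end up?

10

Track the element's position through each out-shuffle:
5 → 9 → 6 → 11 → 10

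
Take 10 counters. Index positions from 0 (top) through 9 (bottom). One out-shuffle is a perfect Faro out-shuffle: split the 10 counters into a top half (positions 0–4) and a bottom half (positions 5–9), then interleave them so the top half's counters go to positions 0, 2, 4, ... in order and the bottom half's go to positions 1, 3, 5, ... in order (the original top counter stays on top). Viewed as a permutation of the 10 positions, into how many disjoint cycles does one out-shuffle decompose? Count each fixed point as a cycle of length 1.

Trace each unvisited position around until it returns:
(0) (1 2 4 8 7 5) (3 6) (9)
4 cycles in total.

4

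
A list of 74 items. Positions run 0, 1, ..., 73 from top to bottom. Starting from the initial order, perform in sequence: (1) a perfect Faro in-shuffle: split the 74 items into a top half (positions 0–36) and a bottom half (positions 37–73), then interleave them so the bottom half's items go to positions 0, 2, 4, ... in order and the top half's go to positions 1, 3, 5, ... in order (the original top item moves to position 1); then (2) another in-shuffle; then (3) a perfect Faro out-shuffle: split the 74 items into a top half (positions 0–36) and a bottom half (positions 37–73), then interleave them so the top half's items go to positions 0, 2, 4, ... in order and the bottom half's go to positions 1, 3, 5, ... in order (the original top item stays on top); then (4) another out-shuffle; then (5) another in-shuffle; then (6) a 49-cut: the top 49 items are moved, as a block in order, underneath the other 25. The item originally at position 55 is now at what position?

23

Track the item from position 55 forward through each operation:
  after op 1 (in-shuffle): 55 → 36
  after op 2 (in-shuffle): 36 → 73
  after op 3 (out-shuffle): 73 → 73
  after op 4 (out-shuffle): 73 → 73
  after op 5 (in-shuffle): 73 → 72
  after op 6 (cut 49): 72 → 23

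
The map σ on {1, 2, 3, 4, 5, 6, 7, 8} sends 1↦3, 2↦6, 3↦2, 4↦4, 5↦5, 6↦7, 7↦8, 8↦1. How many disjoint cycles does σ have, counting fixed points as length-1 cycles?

Cycle decomposition: (1 3 2 6 7 8) (4) (5).
3 cycles.

3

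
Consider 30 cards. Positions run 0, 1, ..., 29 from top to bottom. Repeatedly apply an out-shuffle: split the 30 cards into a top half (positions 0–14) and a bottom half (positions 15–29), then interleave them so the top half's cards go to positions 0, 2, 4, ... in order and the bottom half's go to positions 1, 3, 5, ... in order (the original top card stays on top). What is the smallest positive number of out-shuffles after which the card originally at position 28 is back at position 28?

28

Follow position 28 under repeated out-shuffles:
28 → 27 → 25 → 21 → 13 → 26 → 23 → 17 → ... → 28 (length 28)
It first returns after 28 out-shuffles.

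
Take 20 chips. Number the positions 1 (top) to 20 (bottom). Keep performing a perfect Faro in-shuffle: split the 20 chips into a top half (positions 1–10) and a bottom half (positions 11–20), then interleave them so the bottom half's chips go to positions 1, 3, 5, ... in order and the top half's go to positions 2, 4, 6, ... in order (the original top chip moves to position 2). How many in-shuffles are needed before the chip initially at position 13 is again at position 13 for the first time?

Follow position 13 under repeated in-shuffles:
13 → 5 → 10 → 20 → 19 → 17 → 13
It first returns after 6 in-shuffles.

6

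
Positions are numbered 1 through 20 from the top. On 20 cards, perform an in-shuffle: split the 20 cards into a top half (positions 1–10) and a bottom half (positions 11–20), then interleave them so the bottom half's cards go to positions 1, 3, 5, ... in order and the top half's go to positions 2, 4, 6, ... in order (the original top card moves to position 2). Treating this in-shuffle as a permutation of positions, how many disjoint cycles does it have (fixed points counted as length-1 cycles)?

5

Trace each unvisited position around until it returns:
(1 2 4 8 16 11) (3 6 12) (5 10 20 19 17 13) (7 14) (9 18 15)
5 cycles in total.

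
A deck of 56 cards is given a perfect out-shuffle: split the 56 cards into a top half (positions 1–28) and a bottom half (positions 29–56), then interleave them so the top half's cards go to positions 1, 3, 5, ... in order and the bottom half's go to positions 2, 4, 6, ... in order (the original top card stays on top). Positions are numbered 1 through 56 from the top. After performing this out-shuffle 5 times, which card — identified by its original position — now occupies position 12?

34

Work backwards from position 12, undoing one out-shuffle at a time:
12 ← 34 ← 45 ← 23 ← 12 ← 34
So the card now at position 12 started at position 34.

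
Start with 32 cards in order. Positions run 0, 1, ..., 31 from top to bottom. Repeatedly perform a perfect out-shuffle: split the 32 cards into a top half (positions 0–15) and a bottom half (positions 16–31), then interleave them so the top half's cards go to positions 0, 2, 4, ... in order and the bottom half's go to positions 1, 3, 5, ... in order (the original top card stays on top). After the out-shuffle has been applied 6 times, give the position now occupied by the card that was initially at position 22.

13

Track the card's position through each out-shuffle:
22 → 13 → 26 → 21 → 11 → 22 → 13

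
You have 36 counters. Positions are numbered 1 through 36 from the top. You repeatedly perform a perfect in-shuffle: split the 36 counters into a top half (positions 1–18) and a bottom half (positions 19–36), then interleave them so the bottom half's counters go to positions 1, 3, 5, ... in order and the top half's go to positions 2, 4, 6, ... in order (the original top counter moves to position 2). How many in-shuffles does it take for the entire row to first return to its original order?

The in-shuffle permutes the 36 positions with cycle lengths [36].
Every counter is home exactly when every cycle has completed a whole number of laps, i.e. after lcm(36) = 36 in-shuffles.

36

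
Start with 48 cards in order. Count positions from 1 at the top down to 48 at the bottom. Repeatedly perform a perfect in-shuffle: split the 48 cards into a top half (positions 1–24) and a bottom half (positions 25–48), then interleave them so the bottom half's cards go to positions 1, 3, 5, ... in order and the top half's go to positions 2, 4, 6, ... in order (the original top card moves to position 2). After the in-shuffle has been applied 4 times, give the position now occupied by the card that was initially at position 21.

Track the card's position through each in-shuffle:
21 → 42 → 35 → 21 → 42

42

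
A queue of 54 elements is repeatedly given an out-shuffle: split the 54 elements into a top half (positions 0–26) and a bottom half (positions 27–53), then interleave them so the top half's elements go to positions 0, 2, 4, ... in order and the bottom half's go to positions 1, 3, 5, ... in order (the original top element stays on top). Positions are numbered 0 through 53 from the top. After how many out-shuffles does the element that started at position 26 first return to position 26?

Follow position 26 under repeated out-shuffles:
26 → 52 → 51 → 49 → 45 → 37 → 21 → 42 → ... → 26 (length 52)
It first returns after 52 out-shuffles.

52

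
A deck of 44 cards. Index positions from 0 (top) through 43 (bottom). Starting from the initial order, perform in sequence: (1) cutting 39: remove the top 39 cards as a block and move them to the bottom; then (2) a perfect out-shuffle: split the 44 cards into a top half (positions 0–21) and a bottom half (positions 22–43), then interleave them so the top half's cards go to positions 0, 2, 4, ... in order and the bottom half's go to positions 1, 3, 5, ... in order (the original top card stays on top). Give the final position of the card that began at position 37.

41

Track the card from position 37 forward through each operation:
  after op 1 (cut 39): 37 → 42
  after op 2 (out-shuffle): 42 → 41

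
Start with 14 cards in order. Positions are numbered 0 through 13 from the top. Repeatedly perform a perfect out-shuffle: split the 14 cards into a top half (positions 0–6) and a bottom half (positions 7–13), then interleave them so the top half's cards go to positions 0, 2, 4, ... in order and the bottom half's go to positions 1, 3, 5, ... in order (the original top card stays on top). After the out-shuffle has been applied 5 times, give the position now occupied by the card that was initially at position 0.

0

Position 0 is a fixed point of every out-shuffle, so the card never moves.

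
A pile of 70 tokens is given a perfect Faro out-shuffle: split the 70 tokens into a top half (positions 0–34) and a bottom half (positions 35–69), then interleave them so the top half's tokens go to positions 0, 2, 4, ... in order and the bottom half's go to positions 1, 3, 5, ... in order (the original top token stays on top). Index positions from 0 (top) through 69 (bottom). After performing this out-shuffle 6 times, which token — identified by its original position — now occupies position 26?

Work backwards from position 26, undoing one out-shuffle at a time:
26 ← 13 ← 41 ← 55 ← 62 ← 31 ← 50
So the token now at position 26 started at position 50.

50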